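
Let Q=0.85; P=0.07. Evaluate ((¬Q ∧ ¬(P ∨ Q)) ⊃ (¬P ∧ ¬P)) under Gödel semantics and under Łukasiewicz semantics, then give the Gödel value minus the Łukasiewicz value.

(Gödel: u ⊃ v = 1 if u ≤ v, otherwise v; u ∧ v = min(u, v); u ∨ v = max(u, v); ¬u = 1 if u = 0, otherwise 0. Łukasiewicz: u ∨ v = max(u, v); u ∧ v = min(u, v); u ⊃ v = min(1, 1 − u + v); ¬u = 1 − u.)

Gödel evaluation:
  ¬Q: Gödel ¬ of 0.85 = 0 (operand ≠ 0)
  (P ∨ Q) = max(0.07, 0.85) = 0.85
  ¬(P ∨ Q): Gödel ¬ of 0.85 = 0 (operand ≠ 0)
  (¬Q ∧ ¬(P ∨ Q)) = min(0, 0) = 0
  ¬P: Gödel ¬ of 0.07 = 0 (operand ≠ 0)
  ¬P: Gödel ¬ of 0.07 = 0 (operand ≠ 0)
  (¬P ∧ ¬P) = min(0, 0) = 0
  ((¬Q ∧ ¬(P ∨ Q)) ⊃ (¬P ∧ ¬P)): 0 ≤ 0, so result = 1
  Gödel value = 1
Łukasiewicz evaluation:
  ¬Q: Łukasiewicz ¬ gives 1 − 0.85 = 0.15
  (P ∨ Q) = max(0.07, 0.85) = 0.85
  ¬(P ∨ Q): Łukasiewicz ¬ gives 1 − 0.85 = 0.15
  (¬Q ∧ ¬(P ∨ Q)) = min(0.15, 0.15) = 0.15
  ¬P: Łukasiewicz ¬ gives 1 − 0.07 = 0.93
  ¬P: Łukasiewicz ¬ gives 1 − 0.07 = 0.93
  (¬P ∧ ¬P) = min(0.93, 0.93) = 0.93
  ((¬Q ∧ ¬(P ∨ Q)) ⊃ (¬P ∧ ¬P)): min(1, 1 − 0.15 + 0.93) = 1
  Łukasiewicz value = 1
Difference: 1 − 1 = 0.00

0.00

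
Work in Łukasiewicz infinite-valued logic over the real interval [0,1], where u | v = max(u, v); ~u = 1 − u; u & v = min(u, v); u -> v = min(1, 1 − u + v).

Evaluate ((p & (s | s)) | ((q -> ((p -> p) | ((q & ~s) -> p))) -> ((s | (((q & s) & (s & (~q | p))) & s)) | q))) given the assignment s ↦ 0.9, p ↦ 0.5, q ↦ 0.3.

0.90

(s | s) = max(0.9, 0.9) = 0.9
(p & (s | s)) = min(0.5, 0.9) = 0.5
(p -> p): min(1, 1 − 0.5 + 0.5) = 1
~s: Łukasiewicz ¬ gives 1 − 0.9 = 0.1
(q & ~s) = min(0.3, 0.1) = 0.1
((q & ~s) -> p): min(1, 1 − 0.1 + 0.5) = 1
((p -> p) | ((q & ~s) -> p)) = max(1, 1) = 1
(q -> ((p -> p) | ((q & ~s) -> p))): min(1, 1 − 0.3 + 1) = 1
(q & s) = min(0.3, 0.9) = 0.3
~q: Łukasiewicz ¬ gives 1 − 0.3 = 0.7
(~q | p) = max(0.7, 0.5) = 0.7
(s & (~q | p)) = min(0.9, 0.7) = 0.7
((q & s) & (s & (~q | p))) = min(0.3, 0.7) = 0.3
(((q & s) & (s & (~q | p))) & s) = min(0.3, 0.9) = 0.3
(s | (((q & s) & (s & (~q | p))) & s)) = max(0.9, 0.3) = 0.9
((s | (((q & s) & (s & (~q | p))) & s)) | q) = max(0.9, 0.3) = 0.9
((q -> ((p -> p) | ((q & ~s) -> p))) -> ((s | (((q & s) & (s & (~q | p))) & s)) | q)): min(1, 1 − 1 + 0.9) = 0.9
((p & (s | s)) | ((q -> ((p -> p) | ((q & ~s) -> p))) -> ((s | (((q & s) & (s & (~q | p))) & s)) | q))) = max(0.5, 0.9) = 0.9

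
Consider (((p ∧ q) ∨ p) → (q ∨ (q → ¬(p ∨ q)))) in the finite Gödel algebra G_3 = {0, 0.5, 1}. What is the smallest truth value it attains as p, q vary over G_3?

0.50

The minimum is attained at p = 1, q = 0.5:
  (p ∧ q) = min(1, 0.5) = 0.5
  ((p ∧ q) ∨ p) = max(0.5, 1) = 1
  (p ∨ q) = max(1, 0.5) = 1
  ¬(p ∨ q): Gödel ¬ of 1 = 0 (operand ≠ 0)
  (q → ¬(p ∨ q)): 0.5 > 0, so result = 0
  (q ∨ (q → ¬(p ∨ q))) = max(0.5, 0) = 0.5
  (((p ∧ q) ∨ p) → (q ∨ (q → ¬(p ∨ q)))): 1 > 0.5, so result = 0.5
Checking all 9 assignments confirms none give a value below 0.50.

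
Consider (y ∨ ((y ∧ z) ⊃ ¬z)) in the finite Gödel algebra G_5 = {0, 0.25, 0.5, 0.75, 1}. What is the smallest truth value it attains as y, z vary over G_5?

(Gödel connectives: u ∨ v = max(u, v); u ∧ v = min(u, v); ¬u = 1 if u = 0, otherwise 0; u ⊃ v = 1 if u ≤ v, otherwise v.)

The minimum is attained at y = 0.25, z = 0.25:
  (y ∧ z) = min(0.25, 0.25) = 0.25
  ¬z: Gödel ¬ of 0.25 = 0 (operand ≠ 0)
  ((y ∧ z) ⊃ ¬z): 0.25 > 0, so result = 0
  (y ∨ ((y ∧ z) ⊃ ¬z)) = max(0.25, 0) = 0.25
Checking all 25 assignments confirms none give a value below 0.25.

0.25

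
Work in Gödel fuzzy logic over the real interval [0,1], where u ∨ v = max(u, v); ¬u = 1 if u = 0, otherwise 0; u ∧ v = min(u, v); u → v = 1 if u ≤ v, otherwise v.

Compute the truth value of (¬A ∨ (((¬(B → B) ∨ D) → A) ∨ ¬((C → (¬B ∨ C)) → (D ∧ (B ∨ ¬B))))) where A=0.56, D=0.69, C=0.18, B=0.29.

¬A: Gödel ¬ of 0.56 = 0 (operand ≠ 0)
(B → B): 0.29 ≤ 0.29, so result = 1
¬(B → B): Gödel ¬ of 1 = 0 (operand ≠ 0)
(¬(B → B) ∨ D) = max(0, 0.69) = 0.69
((¬(B → B) ∨ D) → A): 0.69 > 0.56, so result = 0.56
¬B: Gödel ¬ of 0.29 = 0 (operand ≠ 0)
(¬B ∨ C) = max(0, 0.18) = 0.18
(C → (¬B ∨ C)): 0.18 ≤ 0.18, so result = 1
¬B: Gödel ¬ of 0.29 = 0 (operand ≠ 0)
(B ∨ ¬B) = max(0.29, 0) = 0.29
(D ∧ (B ∨ ¬B)) = min(0.69, 0.29) = 0.29
((C → (¬B ∨ C)) → (D ∧ (B ∨ ¬B))): 1 > 0.29, so result = 0.29
¬((C → (¬B ∨ C)) → (D ∧ (B ∨ ¬B))): Gödel ¬ of 0.29 = 0 (operand ≠ 0)
(((¬(B → B) ∨ D) → A) ∨ ¬((C → (¬B ∨ C)) → (D ∧ (B ∨ ¬B)))) = max(0.56, 0) = 0.56
(¬A ∨ (((¬(B → B) ∨ D) → A) ∨ ¬((C → (¬B ∨ C)) → (D ∧ (B ∨ ¬B))))) = max(0, 0.56) = 0.56

0.56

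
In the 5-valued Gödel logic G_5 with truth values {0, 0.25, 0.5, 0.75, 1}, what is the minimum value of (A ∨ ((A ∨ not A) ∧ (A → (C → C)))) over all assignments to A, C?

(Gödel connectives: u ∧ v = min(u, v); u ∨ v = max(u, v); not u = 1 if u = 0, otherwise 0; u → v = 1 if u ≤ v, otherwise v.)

The minimum is attained at A = 0.25, C = 0:
  not A: Gödel ¬ of 0.25 = 0 (operand ≠ 0)
  (A ∨ not A) = max(0.25, 0) = 0.25
  (C → C): 0 ≤ 0, so result = 1
  (A → (C → C)): 0.25 ≤ 1, so result = 1
  ((A ∨ not A) ∧ (A → (C → C))) = min(0.25, 1) = 0.25
  (A ∨ ((A ∨ not A) ∧ (A → (C → C)))) = max(0.25, 0.25) = 0.25
Checking all 25 assignments confirms none give a value below 0.25.

0.25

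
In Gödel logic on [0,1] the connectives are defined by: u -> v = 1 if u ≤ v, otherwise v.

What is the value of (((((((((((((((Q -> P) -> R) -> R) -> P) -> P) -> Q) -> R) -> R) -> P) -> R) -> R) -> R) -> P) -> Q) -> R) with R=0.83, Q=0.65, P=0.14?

0.83

(Q -> P): 0.65 > 0.14, so result = 0.14
((Q -> P) -> R): 0.14 ≤ 0.83, so result = 1
(((Q -> P) -> R) -> R): 1 > 0.83, so result = 0.83
((((Q -> P) -> R) -> R) -> P): 0.83 > 0.14, so result = 0.14
(((((Q -> P) -> R) -> R) -> P) -> P): 0.14 ≤ 0.14, so result = 1
((((((Q -> P) -> R) -> R) -> P) -> P) -> Q): 1 > 0.65, so result = 0.65
(((((((Q -> P) -> R) -> R) -> P) -> P) -> Q) -> R): 0.65 ≤ 0.83, so result = 1
((((((((Q -> P) -> R) -> R) -> P) -> P) -> Q) -> R) -> R): 1 > 0.83, so result = 0.83
(((((((((Q -> P) -> R) -> R) -> P) -> P) -> Q) -> R) -> R) -> P): 0.83 > 0.14, so result = 0.14
((((((((((Q -> P) -> R) -> R) -> P) -> P) -> Q) -> R) -> R) -> P) -> R): 0.14 ≤ 0.83, so result = 1
(((((((((((Q -> P) -> R) -> R) -> P) -> P) -> Q) -> R) -> R) -> P) -> R) -> R): 1 > 0.83, so result = 0.83
((((((((((((Q -> P) -> R) -> R) -> P) -> P) -> Q) -> R) -> R) -> P) -> R) -> R) -> R): 0.83 ≤ 0.83, so result = 1
(((((((((((((Q -> P) -> R) -> R) -> P) -> P) -> Q) -> R) -> R) -> P) -> R) -> R) -> R) -> P): 1 > 0.14, so result = 0.14
((((((((((((((Q -> P) -> R) -> R) -> P) -> P) -> Q) -> R) -> R) -> P) -> R) -> R) -> R) -> P) -> Q): 0.14 ≤ 0.65, so result = 1
(((((((((((((((Q -> P) -> R) -> R) -> P) -> P) -> Q) -> R) -> R) -> P) -> R) -> R) -> R) -> P) -> Q) -> R): 1 > 0.83, so result = 0.83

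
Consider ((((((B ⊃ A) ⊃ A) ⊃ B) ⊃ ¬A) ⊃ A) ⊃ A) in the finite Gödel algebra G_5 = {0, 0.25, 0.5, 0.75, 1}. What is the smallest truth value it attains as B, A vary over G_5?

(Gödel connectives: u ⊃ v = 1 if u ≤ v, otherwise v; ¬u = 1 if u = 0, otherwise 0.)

0.25

The minimum is attained at B = 0.25, A = 0.25:
  (B ⊃ A): 0.25 ≤ 0.25, so result = 1
  ((B ⊃ A) ⊃ A): 1 > 0.25, so result = 0.25
  (((B ⊃ A) ⊃ A) ⊃ B): 0.25 ≤ 0.25, so result = 1
  ¬A: Gödel ¬ of 0.25 = 0 (operand ≠ 0)
  ((((B ⊃ A) ⊃ A) ⊃ B) ⊃ ¬A): 1 > 0, so result = 0
  (((((B ⊃ A) ⊃ A) ⊃ B) ⊃ ¬A) ⊃ A): 0 ≤ 0.25, so result = 1
  ((((((B ⊃ A) ⊃ A) ⊃ B) ⊃ ¬A) ⊃ A) ⊃ A): 1 > 0.25, so result = 0.25
Checking all 25 assignments confirms none give a value below 0.25.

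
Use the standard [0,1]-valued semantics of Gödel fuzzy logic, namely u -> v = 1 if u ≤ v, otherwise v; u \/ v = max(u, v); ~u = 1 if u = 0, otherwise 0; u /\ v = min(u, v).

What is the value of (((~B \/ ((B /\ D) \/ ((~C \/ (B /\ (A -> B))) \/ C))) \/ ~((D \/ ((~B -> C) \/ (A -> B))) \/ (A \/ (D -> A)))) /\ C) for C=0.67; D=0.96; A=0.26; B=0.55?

~B: Gödel ¬ of 0.55 = 0 (operand ≠ 0)
(B /\ D) = min(0.55, 0.96) = 0.55
~C: Gödel ¬ of 0.67 = 0 (operand ≠ 0)
(A -> B): 0.26 ≤ 0.55, so result = 1
(B /\ (A -> B)) = min(0.55, 1) = 0.55
(~C \/ (B /\ (A -> B))) = max(0, 0.55) = 0.55
((~C \/ (B /\ (A -> B))) \/ C) = max(0.55, 0.67) = 0.67
((B /\ D) \/ ((~C \/ (B /\ (A -> B))) \/ C)) = max(0.55, 0.67) = 0.67
(~B \/ ((B /\ D) \/ ((~C \/ (B /\ (A -> B))) \/ C))) = max(0, 0.67) = 0.67
~B: Gödel ¬ of 0.55 = 0 (operand ≠ 0)
(~B -> C): 0 ≤ 0.67, so result = 1
(A -> B): 0.26 ≤ 0.55, so result = 1
((~B -> C) \/ (A -> B)) = max(1, 1) = 1
(D \/ ((~B -> C) \/ (A -> B))) = max(0.96, 1) = 1
(D -> A): 0.96 > 0.26, so result = 0.26
(A \/ (D -> A)) = max(0.26, 0.26) = 0.26
((D \/ ((~B -> C) \/ (A -> B))) \/ (A \/ (D -> A))) = max(1, 0.26) = 1
~((D \/ ((~B -> C) \/ (A -> B))) \/ (A \/ (D -> A))): Gödel ¬ of 1 = 0 (operand ≠ 0)
((~B \/ ((B /\ D) \/ ((~C \/ (B /\ (A -> B))) \/ C))) \/ ~((D \/ ((~B -> C) \/ (A -> B))) \/ (A \/ (D -> A)))) = max(0.67, 0) = 0.67
(((~B \/ ((B /\ D) \/ ((~C \/ (B /\ (A -> B))) \/ C))) \/ ~((D \/ ((~B -> C) \/ (A -> B))) \/ (A \/ (D -> A)))) /\ C) = min(0.67, 0.67) = 0.67

0.67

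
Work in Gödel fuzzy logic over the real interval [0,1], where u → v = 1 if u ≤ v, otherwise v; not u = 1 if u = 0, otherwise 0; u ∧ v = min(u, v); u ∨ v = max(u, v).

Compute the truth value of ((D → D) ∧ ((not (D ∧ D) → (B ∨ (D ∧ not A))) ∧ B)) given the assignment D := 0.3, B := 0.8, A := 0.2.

(D → D): 0.3 ≤ 0.3, so result = 1
(D ∧ D) = min(0.3, 0.3) = 0.3
not (D ∧ D): Gödel ¬ of 0.3 = 0 (operand ≠ 0)
not A: Gödel ¬ of 0.2 = 0 (operand ≠ 0)
(D ∧ not A) = min(0.3, 0) = 0
(B ∨ (D ∧ not A)) = max(0.8, 0) = 0.8
(not (D ∧ D) → (B ∨ (D ∧ not A))): 0 ≤ 0.8, so result = 1
((not (D ∧ D) → (B ∨ (D ∧ not A))) ∧ B) = min(1, 0.8) = 0.8
((D → D) ∧ ((not (D ∧ D) → (B ∨ (D ∧ not A))) ∧ B)) = min(1, 0.8) = 0.8

0.80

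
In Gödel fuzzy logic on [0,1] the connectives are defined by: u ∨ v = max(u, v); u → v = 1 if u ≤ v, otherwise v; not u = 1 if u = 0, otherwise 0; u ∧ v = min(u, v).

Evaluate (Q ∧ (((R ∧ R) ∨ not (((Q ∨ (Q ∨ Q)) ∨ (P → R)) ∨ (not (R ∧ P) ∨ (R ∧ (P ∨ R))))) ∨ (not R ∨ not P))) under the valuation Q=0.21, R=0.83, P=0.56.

0.21

(R ∧ R) = min(0.83, 0.83) = 0.83
(Q ∨ Q) = max(0.21, 0.21) = 0.21
(Q ∨ (Q ∨ Q)) = max(0.21, 0.21) = 0.21
(P → R): 0.56 ≤ 0.83, so result = 1
((Q ∨ (Q ∨ Q)) ∨ (P → R)) = max(0.21, 1) = 1
(R ∧ P) = min(0.83, 0.56) = 0.56
not (R ∧ P): Gödel ¬ of 0.56 = 0 (operand ≠ 0)
(P ∨ R) = max(0.56, 0.83) = 0.83
(R ∧ (P ∨ R)) = min(0.83, 0.83) = 0.83
(not (R ∧ P) ∨ (R ∧ (P ∨ R))) = max(0, 0.83) = 0.83
(((Q ∨ (Q ∨ Q)) ∨ (P → R)) ∨ (not (R ∧ P) ∨ (R ∧ (P ∨ R)))) = max(1, 0.83) = 1
not (((Q ∨ (Q ∨ Q)) ∨ (P → R)) ∨ (not (R ∧ P) ∨ (R ∧ (P ∨ R)))): Gödel ¬ of 1 = 0 (operand ≠ 0)
((R ∧ R) ∨ not (((Q ∨ (Q ∨ Q)) ∨ (P → R)) ∨ (not (R ∧ P) ∨ (R ∧ (P ∨ R))))) = max(0.83, 0) = 0.83
not R: Gödel ¬ of 0.83 = 0 (operand ≠ 0)
not P: Gödel ¬ of 0.56 = 0 (operand ≠ 0)
(not R ∨ not P) = max(0, 0) = 0
(((R ∧ R) ∨ not (((Q ∨ (Q ∨ Q)) ∨ (P → R)) ∨ (not (R ∧ P) ∨ (R ∧ (P ∨ R))))) ∨ (not R ∨ not P)) = max(0.83, 0) = 0.83
(Q ∧ (((R ∧ R) ∨ not (((Q ∨ (Q ∨ Q)) ∨ (P → R)) ∨ (not (R ∧ P) ∨ (R ∧ (P ∨ R))))) ∨ (not R ∨ not P))) = min(0.21, 0.83) = 0.21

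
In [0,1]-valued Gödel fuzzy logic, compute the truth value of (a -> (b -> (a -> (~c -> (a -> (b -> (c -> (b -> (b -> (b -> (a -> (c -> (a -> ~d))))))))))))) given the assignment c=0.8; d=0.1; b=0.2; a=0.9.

1.00

~c: Gödel ¬ of 0.8 = 0 (operand ≠ 0)
~d: Gödel ¬ of 0.1 = 0 (operand ≠ 0)
(a -> ~d): 0.9 > 0, so result = 0
(c -> (a -> ~d)): 0.8 > 0, so result = 0
(a -> (c -> (a -> ~d))): 0.9 > 0, so result = 0
(b -> (a -> (c -> (a -> ~d)))): 0.2 > 0, so result = 0
(b -> (b -> (a -> (c -> (a -> ~d))))): 0.2 > 0, so result = 0
(b -> (b -> (b -> (a -> (c -> (a -> ~d)))))): 0.2 > 0, so result = 0
(c -> (b -> (b -> (b -> (a -> (c -> (a -> ~d))))))): 0.8 > 0, so result = 0
(b -> (c -> (b -> (b -> (b -> (a -> (c -> (a -> ~d)))))))): 0.2 > 0, so result = 0
(a -> (b -> (c -> (b -> (b -> (b -> (a -> (c -> (a -> ~d))))))))): 0.9 > 0, so result = 0
(~c -> (a -> (b -> (c -> (b -> (b -> (b -> (a -> (c -> (a -> ~d)))))))))): 0 ≤ 0, so result = 1
(a -> (~c -> (a -> (b -> (c -> (b -> (b -> (b -> (a -> (c -> (a -> ~d))))))))))): 0.9 ≤ 1, so result = 1
(b -> (a -> (~c -> (a -> (b -> (c -> (b -> (b -> (b -> (a -> (c -> (a -> ~d)))))))))))): 0.2 ≤ 1, so result = 1
(a -> (b -> (a -> (~c -> (a -> (b -> (c -> (b -> (b -> (b -> (a -> (c -> (a -> ~d))))))))))))): 0.9 ≤ 1, so result = 1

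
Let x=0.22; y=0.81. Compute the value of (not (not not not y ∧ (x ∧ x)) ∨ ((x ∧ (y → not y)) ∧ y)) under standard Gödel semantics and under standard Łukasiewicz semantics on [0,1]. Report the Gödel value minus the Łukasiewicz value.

Gödel evaluation:
  not y: Gödel ¬ of 0.81 = 0 (operand ≠ 0)
  not not y: Gödel ¬ of 0 = 1 (operand is 0)
  not not not y: Gödel ¬ of 1 = 0 (operand ≠ 0)
  (x ∧ x) = min(0.22, 0.22) = 0.22
  (not not not y ∧ (x ∧ x)) = min(0, 0.22) = 0
  not (not not not y ∧ (x ∧ x)): Gödel ¬ of 0 = 1 (operand is 0)
  not y: Gödel ¬ of 0.81 = 0 (operand ≠ 0)
  (y → not y): 0.81 > 0, so result = 0
  (x ∧ (y → not y)) = min(0.22, 0) = 0
  ((x ∧ (y → not y)) ∧ y) = min(0, 0.81) = 0
  (not (not not not y ∧ (x ∧ x)) ∨ ((x ∧ (y → not y)) ∧ y)) = max(1, 0) = 1
  Gödel value = 1
Łukasiewicz evaluation:
  not y: Łukasiewicz ¬ gives 1 − 0.81 = 0.19
  not not y: Łukasiewicz ¬ gives 1 − 0.19 = 0.81
  not not not y: Łukasiewicz ¬ gives 1 − 0.81 = 0.19
  (x ∧ x) = min(0.22, 0.22) = 0.22
  (not not not y ∧ (x ∧ x)) = min(0.19, 0.22) = 0.19
  not (not not not y ∧ (x ∧ x)): Łukasiewicz ¬ gives 1 − 0.19 = 0.81
  not y: Łukasiewicz ¬ gives 1 − 0.81 = 0.19
  (y → not y): min(1, 1 − 0.81 + 0.19) = 0.38
  (x ∧ (y → not y)) = min(0.22, 0.38) = 0.22
  ((x ∧ (y → not y)) ∧ y) = min(0.22, 0.81) = 0.22
  (not (not not not y ∧ (x ∧ x)) ∨ ((x ∧ (y → not y)) ∧ y)) = max(0.81, 0.22) = 0.81
  Łukasiewicz value = 0.81
Difference: 1 − 0.81 = 0.19

0.19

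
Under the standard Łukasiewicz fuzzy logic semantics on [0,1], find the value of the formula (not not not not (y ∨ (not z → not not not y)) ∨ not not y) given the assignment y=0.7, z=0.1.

not z: Łukasiewicz ¬ gives 1 − 0.1 = 0.9
not y: Łukasiewicz ¬ gives 1 − 0.7 = 0.3
not not y: Łukasiewicz ¬ gives 1 − 0.3 = 0.7
not not not y: Łukasiewicz ¬ gives 1 − 0.7 = 0.3
(not z → not not not y): min(1, 1 − 0.9 + 0.3) = 0.4
(y ∨ (not z → not not not y)) = max(0.7, 0.4) = 0.7
not (y ∨ (not z → not not not y)): Łukasiewicz ¬ gives 1 − 0.7 = 0.3
not not (y ∨ (not z → not not not y)): Łukasiewicz ¬ gives 1 − 0.3 = 0.7
not not not (y ∨ (not z → not not not y)): Łukasiewicz ¬ gives 1 − 0.7 = 0.3
not not not not (y ∨ (not z → not not not y)): Łukasiewicz ¬ gives 1 − 0.3 = 0.7
not y: Łukasiewicz ¬ gives 1 − 0.7 = 0.3
not not y: Łukasiewicz ¬ gives 1 − 0.3 = 0.7
(not not not not (y ∨ (not z → not not not y)) ∨ not not y) = max(0.7, 0.7) = 0.7

0.70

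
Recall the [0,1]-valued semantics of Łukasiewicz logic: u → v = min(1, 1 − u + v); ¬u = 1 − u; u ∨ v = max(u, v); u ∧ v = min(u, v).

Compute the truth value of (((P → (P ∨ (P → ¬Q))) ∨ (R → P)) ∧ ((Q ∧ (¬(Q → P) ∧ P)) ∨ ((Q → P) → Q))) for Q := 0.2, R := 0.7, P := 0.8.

0.20

¬Q: Łukasiewicz ¬ gives 1 − 0.2 = 0.8
(P → ¬Q): min(1, 1 − 0.8 + 0.8) = 1
(P ∨ (P → ¬Q)) = max(0.8, 1) = 1
(P → (P ∨ (P → ¬Q))): min(1, 1 − 0.8 + 1) = 1
(R → P): min(1, 1 − 0.7 + 0.8) = 1
((P → (P ∨ (P → ¬Q))) ∨ (R → P)) = max(1, 1) = 1
(Q → P): min(1, 1 − 0.2 + 0.8) = 1
¬(Q → P): Łukasiewicz ¬ gives 1 − 1 = 0
(¬(Q → P) ∧ P) = min(0, 0.8) = 0
(Q ∧ (¬(Q → P) ∧ P)) = min(0.2, 0) = 0
(Q → P): min(1, 1 − 0.2 + 0.8) = 1
((Q → P) → Q): min(1, 1 − 1 + 0.2) = 0.2
((Q ∧ (¬(Q → P) ∧ P)) ∨ ((Q → P) → Q)) = max(0, 0.2) = 0.2
(((P → (P ∨ (P → ¬Q))) ∨ (R → P)) ∧ ((Q ∧ (¬(Q → P) ∧ P)) ∨ ((Q → P) → Q))) = min(1, 0.2) = 0.2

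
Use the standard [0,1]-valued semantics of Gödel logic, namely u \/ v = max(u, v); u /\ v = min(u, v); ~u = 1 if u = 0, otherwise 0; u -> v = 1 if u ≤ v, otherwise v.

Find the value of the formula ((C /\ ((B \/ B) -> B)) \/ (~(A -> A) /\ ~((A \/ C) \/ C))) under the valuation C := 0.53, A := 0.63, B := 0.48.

(B \/ B) = max(0.48, 0.48) = 0.48
((B \/ B) -> B): 0.48 ≤ 0.48, so result = 1
(C /\ ((B \/ B) -> B)) = min(0.53, 1) = 0.53
(A -> A): 0.63 ≤ 0.63, so result = 1
~(A -> A): Gödel ¬ of 1 = 0 (operand ≠ 0)
(A \/ C) = max(0.63, 0.53) = 0.63
((A \/ C) \/ C) = max(0.63, 0.53) = 0.63
~((A \/ C) \/ C): Gödel ¬ of 0.63 = 0 (operand ≠ 0)
(~(A -> A) /\ ~((A \/ C) \/ C)) = min(0, 0) = 0
((C /\ ((B \/ B) -> B)) \/ (~(A -> A) /\ ~((A \/ C) \/ C))) = max(0.53, 0) = 0.53

0.53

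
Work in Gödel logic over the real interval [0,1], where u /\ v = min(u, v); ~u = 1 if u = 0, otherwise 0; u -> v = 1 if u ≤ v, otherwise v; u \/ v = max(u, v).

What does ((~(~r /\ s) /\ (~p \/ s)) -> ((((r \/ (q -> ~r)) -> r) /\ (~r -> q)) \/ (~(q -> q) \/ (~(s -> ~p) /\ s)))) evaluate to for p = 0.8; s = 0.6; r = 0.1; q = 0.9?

~r: Gödel ¬ of 0.1 = 0 (operand ≠ 0)
(~r /\ s) = min(0, 0.6) = 0
~(~r /\ s): Gödel ¬ of 0 = 1 (operand is 0)
~p: Gödel ¬ of 0.8 = 0 (operand ≠ 0)
(~p \/ s) = max(0, 0.6) = 0.6
(~(~r /\ s) /\ (~p \/ s)) = min(1, 0.6) = 0.6
~r: Gödel ¬ of 0.1 = 0 (operand ≠ 0)
(q -> ~r): 0.9 > 0, so result = 0
(r \/ (q -> ~r)) = max(0.1, 0) = 0.1
((r \/ (q -> ~r)) -> r): 0.1 ≤ 0.1, so result = 1
~r: Gödel ¬ of 0.1 = 0 (operand ≠ 0)
(~r -> q): 0 ≤ 0.9, so result = 1
(((r \/ (q -> ~r)) -> r) /\ (~r -> q)) = min(1, 1) = 1
(q -> q): 0.9 ≤ 0.9, so result = 1
~(q -> q): Gödel ¬ of 1 = 0 (operand ≠ 0)
~p: Gödel ¬ of 0.8 = 0 (operand ≠ 0)
(s -> ~p): 0.6 > 0, so result = 0
~(s -> ~p): Gödel ¬ of 0 = 1 (operand is 0)
(~(s -> ~p) /\ s) = min(1, 0.6) = 0.6
(~(q -> q) \/ (~(s -> ~p) /\ s)) = max(0, 0.6) = 0.6
((((r \/ (q -> ~r)) -> r) /\ (~r -> q)) \/ (~(q -> q) \/ (~(s -> ~p) /\ s))) = max(1, 0.6) = 1
((~(~r /\ s) /\ (~p \/ s)) -> ((((r \/ (q -> ~r)) -> r) /\ (~r -> q)) \/ (~(q -> q) \/ (~(s -> ~p) /\ s)))): 0.6 ≤ 1, so result = 1

1.00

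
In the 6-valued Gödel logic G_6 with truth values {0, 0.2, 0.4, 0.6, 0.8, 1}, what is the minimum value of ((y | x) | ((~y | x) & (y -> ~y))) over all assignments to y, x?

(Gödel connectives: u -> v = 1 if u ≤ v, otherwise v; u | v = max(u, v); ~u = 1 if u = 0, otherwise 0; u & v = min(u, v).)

0.20

The minimum is attained at y = 0.2, x = 0:
  (y | x) = max(0.2, 0) = 0.2
  ~y: Gödel ¬ of 0.2 = 0 (operand ≠ 0)
  (~y | x) = max(0, 0) = 0
  ~y: Gödel ¬ of 0.2 = 0 (operand ≠ 0)
  (y -> ~y): 0.2 > 0, so result = 0
  ((~y | x) & (y -> ~y)) = min(0, 0) = 0
  ((y | x) | ((~y | x) & (y -> ~y))) = max(0.2, 0) = 0.2
Checking all 36 assignments confirms none give a value below 0.20.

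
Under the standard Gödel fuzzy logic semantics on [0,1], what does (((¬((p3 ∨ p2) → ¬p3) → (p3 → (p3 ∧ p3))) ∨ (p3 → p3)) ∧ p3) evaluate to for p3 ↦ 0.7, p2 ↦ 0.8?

0.70

(p3 ∨ p2) = max(0.7, 0.8) = 0.8
¬p3: Gödel ¬ of 0.7 = 0 (operand ≠ 0)
((p3 ∨ p2) → ¬p3): 0.8 > 0, so result = 0
¬((p3 ∨ p2) → ¬p3): Gödel ¬ of 0 = 1 (operand is 0)
(p3 ∧ p3) = min(0.7, 0.7) = 0.7
(p3 → (p3 ∧ p3)): 0.7 ≤ 0.7, so result = 1
(¬((p3 ∨ p2) → ¬p3) → (p3 → (p3 ∧ p3))): 1 ≤ 1, so result = 1
(p3 → p3): 0.7 ≤ 0.7, so result = 1
((¬((p3 ∨ p2) → ¬p3) → (p3 → (p3 ∧ p3))) ∨ (p3 → p3)) = max(1, 1) = 1
(((¬((p3 ∨ p2) → ¬p3) → (p3 → (p3 ∧ p3))) ∨ (p3 → p3)) ∧ p3) = min(1, 0.7) = 0.7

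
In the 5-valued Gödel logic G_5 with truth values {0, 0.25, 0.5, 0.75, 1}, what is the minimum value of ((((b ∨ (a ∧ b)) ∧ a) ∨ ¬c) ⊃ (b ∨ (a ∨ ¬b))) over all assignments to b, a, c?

The minimum is attained at b = 0.25, a = 0, c = 0:
  (a ∧ b) = min(0, 0.25) = 0
  (b ∨ (a ∧ b)) = max(0.25, 0) = 0.25
  ((b ∨ (a ∧ b)) ∧ a) = min(0.25, 0) = 0
  ¬c: Gödel ¬ of 0 = 1 (operand is 0)
  (((b ∨ (a ∧ b)) ∧ a) ∨ ¬c) = max(0, 1) = 1
  ¬b: Gödel ¬ of 0.25 = 0 (operand ≠ 0)
  (a ∨ ¬b) = max(0, 0) = 0
  (b ∨ (a ∨ ¬b)) = max(0.25, 0) = 0.25
  ((((b ∨ (a ∧ b)) ∧ a) ∨ ¬c) ⊃ (b ∨ (a ∨ ¬b))): 1 > 0.25, so result = 0.25
Checking all 125 assignments confirms none give a value below 0.25.

0.25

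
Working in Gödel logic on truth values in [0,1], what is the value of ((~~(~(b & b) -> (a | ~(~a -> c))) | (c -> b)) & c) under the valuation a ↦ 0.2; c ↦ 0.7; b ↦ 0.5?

0.70

(b & b) = min(0.5, 0.5) = 0.5
~(b & b): Gödel ¬ of 0.5 = 0 (operand ≠ 0)
~a: Gödel ¬ of 0.2 = 0 (operand ≠ 0)
(~a -> c): 0 ≤ 0.7, so result = 1
~(~a -> c): Gödel ¬ of 1 = 0 (operand ≠ 0)
(a | ~(~a -> c)) = max(0.2, 0) = 0.2
(~(b & b) -> (a | ~(~a -> c))): 0 ≤ 0.2, so result = 1
~(~(b & b) -> (a | ~(~a -> c))): Gödel ¬ of 1 = 0 (operand ≠ 0)
~~(~(b & b) -> (a | ~(~a -> c))): Gödel ¬ of 0 = 1 (operand is 0)
(c -> b): 0.7 > 0.5, so result = 0.5
(~~(~(b & b) -> (a | ~(~a -> c))) | (c -> b)) = max(1, 0.5) = 1
((~~(~(b & b) -> (a | ~(~a -> c))) | (c -> b)) & c) = min(1, 0.7) = 0.7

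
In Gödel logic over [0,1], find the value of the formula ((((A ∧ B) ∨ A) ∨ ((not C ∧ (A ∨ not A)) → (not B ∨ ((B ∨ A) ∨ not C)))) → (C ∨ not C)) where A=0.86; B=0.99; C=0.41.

0.41

(A ∧ B) = min(0.86, 0.99) = 0.86
((A ∧ B) ∨ A) = max(0.86, 0.86) = 0.86
not C: Gödel ¬ of 0.41 = 0 (operand ≠ 0)
not A: Gödel ¬ of 0.86 = 0 (operand ≠ 0)
(A ∨ not A) = max(0.86, 0) = 0.86
(not C ∧ (A ∨ not A)) = min(0, 0.86) = 0
not B: Gödel ¬ of 0.99 = 0 (operand ≠ 0)
(B ∨ A) = max(0.99, 0.86) = 0.99
not C: Gödel ¬ of 0.41 = 0 (operand ≠ 0)
((B ∨ A) ∨ not C) = max(0.99, 0) = 0.99
(not B ∨ ((B ∨ A) ∨ not C)) = max(0, 0.99) = 0.99
((not C ∧ (A ∨ not A)) → (not B ∨ ((B ∨ A) ∨ not C))): 0 ≤ 0.99, so result = 1
(((A ∧ B) ∨ A) ∨ ((not C ∧ (A ∨ not A)) → (not B ∨ ((B ∨ A) ∨ not C)))) = max(0.86, 1) = 1
not C: Gödel ¬ of 0.41 = 0 (operand ≠ 0)
(C ∨ not C) = max(0.41, 0) = 0.41
((((A ∧ B) ∨ A) ∨ ((not C ∧ (A ∨ not A)) → (not B ∨ ((B ∨ A) ∨ not C)))) → (C ∨ not C)): 1 > 0.41, so result = 0.41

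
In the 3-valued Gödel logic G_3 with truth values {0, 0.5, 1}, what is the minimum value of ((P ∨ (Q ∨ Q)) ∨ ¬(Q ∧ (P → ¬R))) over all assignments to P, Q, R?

The minimum is attained at P = 0, Q = 0.5, R = 0:
  (Q ∨ Q) = max(0.5, 0.5) = 0.5
  (P ∨ (Q ∨ Q)) = max(0, 0.5) = 0.5
  ¬R: Gödel ¬ of 0 = 1 (operand is 0)
  (P → ¬R): 0 ≤ 1, so result = 1
  (Q ∧ (P → ¬R)) = min(0.5, 1) = 0.5
  ¬(Q ∧ (P → ¬R)): Gödel ¬ of 0.5 = 0 (operand ≠ 0)
  ((P ∨ (Q ∨ Q)) ∨ ¬(Q ∧ (P → ¬R))) = max(0.5, 0) = 0.5
Checking all 27 assignments confirms none give a value below 0.50.

0.50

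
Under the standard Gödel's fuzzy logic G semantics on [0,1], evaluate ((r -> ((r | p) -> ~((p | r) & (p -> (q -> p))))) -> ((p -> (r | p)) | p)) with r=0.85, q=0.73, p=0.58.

1.00

(r | p) = max(0.85, 0.58) = 0.85
(p | r) = max(0.58, 0.85) = 0.85
(q -> p): 0.73 > 0.58, so result = 0.58
(p -> (q -> p)): 0.58 ≤ 0.58, so result = 1
((p | r) & (p -> (q -> p))) = min(0.85, 1) = 0.85
~((p | r) & (p -> (q -> p))): Gödel ¬ of 0.85 = 0 (operand ≠ 0)
((r | p) -> ~((p | r) & (p -> (q -> p)))): 0.85 > 0, so result = 0
(r -> ((r | p) -> ~((p | r) & (p -> (q -> p))))): 0.85 > 0, so result = 0
(r | p) = max(0.85, 0.58) = 0.85
(p -> (r | p)): 0.58 ≤ 0.85, so result = 1
((p -> (r | p)) | p) = max(1, 0.58) = 1
((r -> ((r | p) -> ~((p | r) & (p -> (q -> p))))) -> ((p -> (r | p)) | p)): 0 ≤ 1, so result = 1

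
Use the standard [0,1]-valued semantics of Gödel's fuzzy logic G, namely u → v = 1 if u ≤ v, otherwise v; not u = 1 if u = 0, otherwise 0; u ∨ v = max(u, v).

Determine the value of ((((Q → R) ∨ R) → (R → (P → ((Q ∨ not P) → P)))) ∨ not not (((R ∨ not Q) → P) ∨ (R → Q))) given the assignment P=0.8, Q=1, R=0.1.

1.00

(Q → R): 1 > 0.1, so result = 0.1
((Q → R) ∨ R) = max(0.1, 0.1) = 0.1
not P: Gödel ¬ of 0.8 = 0 (operand ≠ 0)
(Q ∨ not P) = max(1, 0) = 1
((Q ∨ not P) → P): 1 > 0.8, so result = 0.8
(P → ((Q ∨ not P) → P)): 0.8 ≤ 0.8, so result = 1
(R → (P → ((Q ∨ not P) → P))): 0.1 ≤ 1, so result = 1
(((Q → R) ∨ R) → (R → (P → ((Q ∨ not P) → P)))): 0.1 ≤ 1, so result = 1
not Q: Gödel ¬ of 1 = 0 (operand ≠ 0)
(R ∨ not Q) = max(0.1, 0) = 0.1
((R ∨ not Q) → P): 0.1 ≤ 0.8, so result = 1
(R → Q): 0.1 ≤ 1, so result = 1
(((R ∨ not Q) → P) ∨ (R → Q)) = max(1, 1) = 1
not (((R ∨ not Q) → P) ∨ (R → Q)): Gödel ¬ of 1 = 0 (operand ≠ 0)
not not (((R ∨ not Q) → P) ∨ (R → Q)): Gödel ¬ of 0 = 1 (operand is 0)
((((Q → R) ∨ R) → (R → (P → ((Q ∨ not P) → P)))) ∨ not not (((R ∨ not Q) → P) ∨ (R → Q))) = max(1, 1) = 1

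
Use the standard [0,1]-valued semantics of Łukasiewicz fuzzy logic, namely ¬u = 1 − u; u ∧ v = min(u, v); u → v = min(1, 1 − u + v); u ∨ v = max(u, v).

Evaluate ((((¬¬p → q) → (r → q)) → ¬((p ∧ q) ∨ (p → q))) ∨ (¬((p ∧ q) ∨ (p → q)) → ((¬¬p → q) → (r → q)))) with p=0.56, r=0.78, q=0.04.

¬p: Łukasiewicz ¬ gives 1 − 0.56 = 0.44
¬¬p: Łukasiewicz ¬ gives 1 − 0.44 = 0.56
(¬¬p → q): min(1, 1 − 0.56 + 0.04) = 0.48
(r → q): min(1, 1 − 0.78 + 0.04) = 0.26
((¬¬p → q) → (r → q)): min(1, 1 − 0.48 + 0.26) = 0.78
(p ∧ q) = min(0.56, 0.04) = 0.04
(p → q): min(1, 1 − 0.56 + 0.04) = 0.48
((p ∧ q) ∨ (p → q)) = max(0.04, 0.48) = 0.48
¬((p ∧ q) ∨ (p → q)): Łukasiewicz ¬ gives 1 − 0.48 = 0.52
(((¬¬p → q) → (r → q)) → ¬((p ∧ q) ∨ (p → q))): min(1, 1 − 0.78 + 0.52) = 0.74
(p ∧ q) = min(0.56, 0.04) = 0.04
(p → q): min(1, 1 − 0.56 + 0.04) = 0.48
((p ∧ q) ∨ (p → q)) = max(0.04, 0.48) = 0.48
¬((p ∧ q) ∨ (p → q)): Łukasiewicz ¬ gives 1 − 0.48 = 0.52
¬p: Łukasiewicz ¬ gives 1 − 0.56 = 0.44
¬¬p: Łukasiewicz ¬ gives 1 − 0.44 = 0.56
(¬¬p → q): min(1, 1 − 0.56 + 0.04) = 0.48
(r → q): min(1, 1 − 0.78 + 0.04) = 0.26
((¬¬p → q) → (r → q)): min(1, 1 − 0.48 + 0.26) = 0.78
(¬((p ∧ q) ∨ (p → q)) → ((¬¬p → q) → (r → q))): min(1, 1 − 0.52 + 0.78) = 1
((((¬¬p → q) → (r → q)) → ¬((p ∧ q) ∨ (p → q))) ∨ (¬((p ∧ q) ∨ (p → q)) → ((¬¬p → q) → (r → q)))) = max(0.74, 1) = 1

1.00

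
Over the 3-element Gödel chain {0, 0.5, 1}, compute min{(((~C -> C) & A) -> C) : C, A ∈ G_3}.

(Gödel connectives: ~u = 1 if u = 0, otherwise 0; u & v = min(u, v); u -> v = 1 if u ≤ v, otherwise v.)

The minimum is attained at C = 0.5, A = 1:
  ~C: Gödel ¬ of 0.5 = 0 (operand ≠ 0)
  (~C -> C): 0 ≤ 0.5, so result = 1
  ((~C -> C) & A) = min(1, 1) = 1
  (((~C -> C) & A) -> C): 1 > 0.5, so result = 0.5
Checking all 9 assignments confirms none give a value below 0.50.

0.50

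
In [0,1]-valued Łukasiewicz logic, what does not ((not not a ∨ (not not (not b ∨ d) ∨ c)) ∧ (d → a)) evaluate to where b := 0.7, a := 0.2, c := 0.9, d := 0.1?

not a: Łukasiewicz ¬ gives 1 − 0.2 = 0.8
not not a: Łukasiewicz ¬ gives 1 − 0.8 = 0.2
not b: Łukasiewicz ¬ gives 1 − 0.7 = 0.3
(not b ∨ d) = max(0.3, 0.1) = 0.3
not (not b ∨ d): Łukasiewicz ¬ gives 1 − 0.3 = 0.7
not not (not b ∨ d): Łukasiewicz ¬ gives 1 − 0.7 = 0.3
(not not (not b ∨ d) ∨ c) = max(0.3, 0.9) = 0.9
(not not a ∨ (not not (not b ∨ d) ∨ c)) = max(0.2, 0.9) = 0.9
(d → a): min(1, 1 − 0.1 + 0.2) = 1
((not not a ∨ (not not (not b ∨ d) ∨ c)) ∧ (d → a)) = min(0.9, 1) = 0.9
not ((not not a ∨ (not not (not b ∨ d) ∨ c)) ∧ (d → a)): Łukasiewicz ¬ gives 1 − 0.9 = 0.1

0.10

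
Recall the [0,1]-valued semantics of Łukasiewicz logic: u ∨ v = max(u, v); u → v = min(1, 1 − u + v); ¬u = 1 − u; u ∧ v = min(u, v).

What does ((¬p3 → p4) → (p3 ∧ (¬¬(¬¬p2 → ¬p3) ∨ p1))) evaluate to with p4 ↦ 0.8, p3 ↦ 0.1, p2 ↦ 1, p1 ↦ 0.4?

0.20

¬p3: Łukasiewicz ¬ gives 1 − 0.1 = 0.9
(¬p3 → p4): min(1, 1 − 0.9 + 0.8) = 0.9
¬p2: Łukasiewicz ¬ gives 1 − 1 = 0
¬¬p2: Łukasiewicz ¬ gives 1 − 0 = 1
¬p3: Łukasiewicz ¬ gives 1 − 0.1 = 0.9
(¬¬p2 → ¬p3): min(1, 1 − 1 + 0.9) = 0.9
¬(¬¬p2 → ¬p3): Łukasiewicz ¬ gives 1 − 0.9 = 0.1
¬¬(¬¬p2 → ¬p3): Łukasiewicz ¬ gives 1 − 0.1 = 0.9
(¬¬(¬¬p2 → ¬p3) ∨ p1) = max(0.9, 0.4) = 0.9
(p3 ∧ (¬¬(¬¬p2 → ¬p3) ∨ p1)) = min(0.1, 0.9) = 0.1
((¬p3 → p4) → (p3 ∧ (¬¬(¬¬p2 → ¬p3) ∨ p1))): min(1, 1 − 0.9 + 0.1) = 0.2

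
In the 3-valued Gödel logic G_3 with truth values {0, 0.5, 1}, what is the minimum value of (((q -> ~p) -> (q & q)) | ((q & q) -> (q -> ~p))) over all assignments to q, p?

Every assignment gives 1. For instance at q = 0, p = 0:
  ~p: Gödel ¬ of 0 = 1 (operand is 0)
  (q -> ~p): 0 ≤ 1, so result = 1
  (q & q) = min(0, 0) = 0
  ((q -> ~p) -> (q & q)): 1 > 0, so result = 0
  (q & q) = min(0, 0) = 0
  ~p: Gödel ¬ of 0 = 1 (operand is 0)
  (q -> ~p): 0 ≤ 1, so result = 1
  ((q & q) -> (q -> ~p)): 0 ≤ 1, so result = 1
  (((q -> ~p) -> (q & q)) | ((q & q) -> (q -> ~p))) = max(0, 1) = 1
All 9 assignments give value 1 — the formula is a G_3-tautology.

1.00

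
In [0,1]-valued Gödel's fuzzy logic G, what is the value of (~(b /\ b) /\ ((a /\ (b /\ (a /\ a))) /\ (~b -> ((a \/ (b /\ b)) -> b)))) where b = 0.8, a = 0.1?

0.00

(b /\ b) = min(0.8, 0.8) = 0.8
~(b /\ b): Gödel ¬ of 0.8 = 0 (operand ≠ 0)
(a /\ a) = min(0.1, 0.1) = 0.1
(b /\ (a /\ a)) = min(0.8, 0.1) = 0.1
(a /\ (b /\ (a /\ a))) = min(0.1, 0.1) = 0.1
~b: Gödel ¬ of 0.8 = 0 (operand ≠ 0)
(b /\ b) = min(0.8, 0.8) = 0.8
(a \/ (b /\ b)) = max(0.1, 0.8) = 0.8
((a \/ (b /\ b)) -> b): 0.8 ≤ 0.8, so result = 1
(~b -> ((a \/ (b /\ b)) -> b)): 0 ≤ 1, so result = 1
((a /\ (b /\ (a /\ a))) /\ (~b -> ((a \/ (b /\ b)) -> b))) = min(0.1, 1) = 0.1
(~(b /\ b) /\ ((a /\ (b /\ (a /\ a))) /\ (~b -> ((a \/ (b /\ b)) -> b)))) = min(0, 0.1) = 0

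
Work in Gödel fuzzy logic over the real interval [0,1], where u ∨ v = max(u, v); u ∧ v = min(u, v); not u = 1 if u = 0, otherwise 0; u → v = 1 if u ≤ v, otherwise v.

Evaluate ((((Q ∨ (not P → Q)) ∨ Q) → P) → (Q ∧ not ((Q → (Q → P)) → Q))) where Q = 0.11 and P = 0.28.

0.00

not P: Gödel ¬ of 0.28 = 0 (operand ≠ 0)
(not P → Q): 0 ≤ 0.11, so result = 1
(Q ∨ (not P → Q)) = max(0.11, 1) = 1
((Q ∨ (not P → Q)) ∨ Q) = max(1, 0.11) = 1
(((Q ∨ (not P → Q)) ∨ Q) → P): 1 > 0.28, so result = 0.28
(Q → P): 0.11 ≤ 0.28, so result = 1
(Q → (Q → P)): 0.11 ≤ 1, so result = 1
((Q → (Q → P)) → Q): 1 > 0.11, so result = 0.11
not ((Q → (Q → P)) → Q): Gödel ¬ of 0.11 = 0 (operand ≠ 0)
(Q ∧ not ((Q → (Q → P)) → Q)) = min(0.11, 0) = 0
((((Q ∨ (not P → Q)) ∨ Q) → P) → (Q ∧ not ((Q → (Q → P)) → Q))): 0.28 > 0, so result = 0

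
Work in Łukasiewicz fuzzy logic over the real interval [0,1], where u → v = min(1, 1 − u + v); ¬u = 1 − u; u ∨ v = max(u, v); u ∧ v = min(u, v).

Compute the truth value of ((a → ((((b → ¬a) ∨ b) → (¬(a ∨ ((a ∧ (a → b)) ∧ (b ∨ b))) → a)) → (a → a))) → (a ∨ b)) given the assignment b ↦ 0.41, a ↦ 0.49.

¬a: Łukasiewicz ¬ gives 1 − 0.49 = 0.51
(b → ¬a): min(1, 1 − 0.41 + 0.51) = 1
((b → ¬a) ∨ b) = max(1, 0.41) = 1
(a → b): min(1, 1 − 0.49 + 0.41) = 0.92
(a ∧ (a → b)) = min(0.49, 0.92) = 0.49
(b ∨ b) = max(0.41, 0.41) = 0.41
((a ∧ (a → b)) ∧ (b ∨ b)) = min(0.49, 0.41) = 0.41
(a ∨ ((a ∧ (a → b)) ∧ (b ∨ b))) = max(0.49, 0.41) = 0.49
¬(a ∨ ((a ∧ (a → b)) ∧ (b ∨ b))): Łukasiewicz ¬ gives 1 − 0.49 = 0.51
(¬(a ∨ ((a ∧ (a → b)) ∧ (b ∨ b))) → a): min(1, 1 − 0.51 + 0.49) = 0.98
(((b → ¬a) ∨ b) → (¬(a ∨ ((a ∧ (a → b)) ∧ (b ∨ b))) → a)): min(1, 1 − 1 + 0.98) = 0.98
(a → a): min(1, 1 − 0.49 + 0.49) = 1
((((b → ¬a) ∨ b) → (¬(a ∨ ((a ∧ (a → b)) ∧ (b ∨ b))) → a)) → (a → a)): min(1, 1 − 0.98 + 1) = 1
(a → ((((b → ¬a) ∨ b) → (¬(a ∨ ((a ∧ (a → b)) ∧ (b ∨ b))) → a)) → (a → a))): min(1, 1 − 0.49 + 1) = 1
(a ∨ b) = max(0.49, 0.41) = 0.49
((a → ((((b → ¬a) ∨ b) → (¬(a ∨ ((a ∧ (a → b)) ∧ (b ∨ b))) → a)) → (a → a))) → (a ∨ b)): min(1, 1 − 1 + 0.49) = 0.49

0.49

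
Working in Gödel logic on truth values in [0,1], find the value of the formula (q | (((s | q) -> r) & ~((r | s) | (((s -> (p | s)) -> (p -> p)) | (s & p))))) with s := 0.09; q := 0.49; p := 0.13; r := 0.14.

(s | q) = max(0.09, 0.49) = 0.49
((s | q) -> r): 0.49 > 0.14, so result = 0.14
(r | s) = max(0.14, 0.09) = 0.14
(p | s) = max(0.13, 0.09) = 0.13
(s -> (p | s)): 0.09 ≤ 0.13, so result = 1
(p -> p): 0.13 ≤ 0.13, so result = 1
((s -> (p | s)) -> (p -> p)): 1 ≤ 1, so result = 1
(s & p) = min(0.09, 0.13) = 0.09
(((s -> (p | s)) -> (p -> p)) | (s & p)) = max(1, 0.09) = 1
((r | s) | (((s -> (p | s)) -> (p -> p)) | (s & p))) = max(0.14, 1) = 1
~((r | s) | (((s -> (p | s)) -> (p -> p)) | (s & p))): Gödel ¬ of 1 = 0 (operand ≠ 0)
(((s | q) -> r) & ~((r | s) | (((s -> (p | s)) -> (p -> p)) | (s & p)))) = min(0.14, 0) = 0
(q | (((s | q) -> r) & ~((r | s) | (((s -> (p | s)) -> (p -> p)) | (s & p))))) = max(0.49, 0) = 0.49

0.49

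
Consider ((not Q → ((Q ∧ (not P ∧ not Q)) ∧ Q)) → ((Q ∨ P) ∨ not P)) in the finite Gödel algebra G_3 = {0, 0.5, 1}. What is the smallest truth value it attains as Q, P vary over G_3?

The minimum is attained at Q = 0.5, P = 0.5:
  not Q: Gödel ¬ of 0.5 = 0 (operand ≠ 0)
  not P: Gödel ¬ of 0.5 = 0 (operand ≠ 0)
  not Q: Gödel ¬ of 0.5 = 0 (operand ≠ 0)
  (not P ∧ not Q) = min(0, 0) = 0
  (Q ∧ (not P ∧ not Q)) = min(0.5, 0) = 0
  ((Q ∧ (not P ∧ not Q)) ∧ Q) = min(0, 0.5) = 0
  (not Q → ((Q ∧ (not P ∧ not Q)) ∧ Q)): 0 ≤ 0, so result = 1
  (Q ∨ P) = max(0.5, 0.5) = 0.5
  not P: Gödel ¬ of 0.5 = 0 (operand ≠ 0)
  ((Q ∨ P) ∨ not P) = max(0.5, 0) = 0.5
  ((not Q → ((Q ∧ (not P ∧ not Q)) ∧ Q)) → ((Q ∨ P) ∨ not P)): 1 > 0.5, so result = 0.5
Checking all 9 assignments confirms none give a value below 0.50.

0.50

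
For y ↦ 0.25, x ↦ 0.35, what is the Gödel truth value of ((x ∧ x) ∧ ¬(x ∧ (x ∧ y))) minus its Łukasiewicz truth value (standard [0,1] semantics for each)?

-0.35

Gödel evaluation:
  (x ∧ x) = min(0.35, 0.35) = 0.35
  (x ∧ y) = min(0.35, 0.25) = 0.25
  (x ∧ (x ∧ y)) = min(0.35, 0.25) = 0.25
  ¬(x ∧ (x ∧ y)): Gödel ¬ of 0.25 = 0 (operand ≠ 0)
  ((x ∧ x) ∧ ¬(x ∧ (x ∧ y))) = min(0.35, 0) = 0
  Gödel value = 0
Łukasiewicz evaluation:
  (x ∧ x) = min(0.35, 0.35) = 0.35
  (x ∧ y) = min(0.35, 0.25) = 0.25
  (x ∧ (x ∧ y)) = min(0.35, 0.25) = 0.25
  ¬(x ∧ (x ∧ y)): Łukasiewicz ¬ gives 1 − 0.25 = 0.75
  ((x ∧ x) ∧ ¬(x ∧ (x ∧ y))) = min(0.35, 0.75) = 0.35
  Łukasiewicz value = 0.35
Difference: 0 − 0.35 = -0.35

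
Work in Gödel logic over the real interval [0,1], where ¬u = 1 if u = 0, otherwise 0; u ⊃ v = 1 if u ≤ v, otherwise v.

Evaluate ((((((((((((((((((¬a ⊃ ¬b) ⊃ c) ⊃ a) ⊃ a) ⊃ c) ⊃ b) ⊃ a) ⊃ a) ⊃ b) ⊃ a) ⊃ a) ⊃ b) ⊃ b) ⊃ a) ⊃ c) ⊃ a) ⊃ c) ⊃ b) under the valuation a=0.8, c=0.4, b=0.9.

1.00

¬a: Gödel ¬ of 0.8 = 0 (operand ≠ 0)
¬b: Gödel ¬ of 0.9 = 0 (operand ≠ 0)
(¬a ⊃ ¬b): 0 ≤ 0, so result = 1
((¬a ⊃ ¬b) ⊃ c): 1 > 0.4, so result = 0.4
(((¬a ⊃ ¬b) ⊃ c) ⊃ a): 0.4 ≤ 0.8, so result = 1
((((¬a ⊃ ¬b) ⊃ c) ⊃ a) ⊃ a): 1 > 0.8, so result = 0.8
(((((¬a ⊃ ¬b) ⊃ c) ⊃ a) ⊃ a) ⊃ c): 0.8 > 0.4, so result = 0.4
((((((¬a ⊃ ¬b) ⊃ c) ⊃ a) ⊃ a) ⊃ c) ⊃ b): 0.4 ≤ 0.9, so result = 1
(((((((¬a ⊃ ¬b) ⊃ c) ⊃ a) ⊃ a) ⊃ c) ⊃ b) ⊃ a): 1 > 0.8, so result = 0.8
((((((((¬a ⊃ ¬b) ⊃ c) ⊃ a) ⊃ a) ⊃ c) ⊃ b) ⊃ a) ⊃ a): 0.8 ≤ 0.8, so result = 1
(((((((((¬a ⊃ ¬b) ⊃ c) ⊃ a) ⊃ a) ⊃ c) ⊃ b) ⊃ a) ⊃ a) ⊃ b): 1 > 0.9, so result = 0.9
((((((((((¬a ⊃ ¬b) ⊃ c) ⊃ a) ⊃ a) ⊃ c) ⊃ b) ⊃ a) ⊃ a) ⊃ b) ⊃ a): 0.9 > 0.8, so result = 0.8
(((((((((((¬a ⊃ ¬b) ⊃ c) ⊃ a) ⊃ a) ⊃ c) ⊃ b) ⊃ a) ⊃ a) ⊃ b) ⊃ a) ⊃ a): 0.8 ≤ 0.8, so result = 1
((((((((((((¬a ⊃ ¬b) ⊃ c) ⊃ a) ⊃ a) ⊃ c) ⊃ b) ⊃ a) ⊃ a) ⊃ b) ⊃ a) ⊃ a) ⊃ b): 1 > 0.9, so result = 0.9
(((((((((((((¬a ⊃ ¬b) ⊃ c) ⊃ a) ⊃ a) ⊃ c) ⊃ b) ⊃ a) ⊃ a) ⊃ b) ⊃ a) ⊃ a) ⊃ b) ⊃ b): 0.9 ≤ 0.9, so result = 1
((((((((((((((¬a ⊃ ¬b) ⊃ c) ⊃ a) ⊃ a) ⊃ c) ⊃ b) ⊃ a) ⊃ a) ⊃ b) ⊃ a) ⊃ a) ⊃ b) ⊃ b) ⊃ a): 1 > 0.8, so result = 0.8
(((((((((((((((¬a ⊃ ¬b) ⊃ c) ⊃ a) ⊃ a) ⊃ c) ⊃ b) ⊃ a) ⊃ a) ⊃ b) ⊃ a) ⊃ a) ⊃ b) ⊃ b) ⊃ a) ⊃ c): 0.8 > 0.4, so result = 0.4
((((((((((((((((¬a ⊃ ¬b) ⊃ c) ⊃ a) ⊃ a) ⊃ c) ⊃ b) ⊃ a) ⊃ a) ⊃ b) ⊃ a) ⊃ a) ⊃ b) ⊃ b) ⊃ a) ⊃ c) ⊃ a): 0.4 ≤ 0.8, so result = 1
(((((((((((((((((¬a ⊃ ¬b) ⊃ c) ⊃ a) ⊃ a) ⊃ c) ⊃ b) ⊃ a) ⊃ a) ⊃ b) ⊃ a) ⊃ a) ⊃ b) ⊃ b) ⊃ a) ⊃ c) ⊃ a) ⊃ c): 1 > 0.4, so result = 0.4
((((((((((((((((((¬a ⊃ ¬b) ⊃ c) ⊃ a) ⊃ a) ⊃ c) ⊃ b) ⊃ a) ⊃ a) ⊃ b) ⊃ a) ⊃ a) ⊃ b) ⊃ b) ⊃ a) ⊃ c) ⊃ a) ⊃ c) ⊃ b): 0.4 ≤ 0.9, so result = 1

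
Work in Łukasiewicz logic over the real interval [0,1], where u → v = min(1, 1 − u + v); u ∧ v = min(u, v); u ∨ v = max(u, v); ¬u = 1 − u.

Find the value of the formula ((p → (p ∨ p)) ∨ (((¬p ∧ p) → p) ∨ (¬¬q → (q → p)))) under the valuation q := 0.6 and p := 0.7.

1.00

(p ∨ p) = max(0.7, 0.7) = 0.7
(p → (p ∨ p)): min(1, 1 − 0.7 + 0.7) = 1
¬p: Łukasiewicz ¬ gives 1 − 0.7 = 0.3
(¬p ∧ p) = min(0.3, 0.7) = 0.3
((¬p ∧ p) → p): min(1, 1 − 0.3 + 0.7) = 1
¬q: Łukasiewicz ¬ gives 1 − 0.6 = 0.4
¬¬q: Łukasiewicz ¬ gives 1 − 0.4 = 0.6
(q → p): min(1, 1 − 0.6 + 0.7) = 1
(¬¬q → (q → p)): min(1, 1 − 0.6 + 1) = 1
(((¬p ∧ p) → p) ∨ (¬¬q → (q → p))) = max(1, 1) = 1
((p → (p ∨ p)) ∨ (((¬p ∧ p) → p) ∨ (¬¬q → (q → p)))) = max(1, 1) = 1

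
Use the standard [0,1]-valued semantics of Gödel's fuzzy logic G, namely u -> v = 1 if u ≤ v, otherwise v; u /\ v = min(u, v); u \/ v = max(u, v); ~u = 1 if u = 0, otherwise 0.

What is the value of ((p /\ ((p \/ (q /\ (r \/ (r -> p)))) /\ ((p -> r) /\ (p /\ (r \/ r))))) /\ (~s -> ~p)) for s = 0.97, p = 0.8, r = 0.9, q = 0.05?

0.80

(r -> p): 0.9 > 0.8, so result = 0.8
(r \/ (r -> p)) = max(0.9, 0.8) = 0.9
(q /\ (r \/ (r -> p))) = min(0.05, 0.9) = 0.05
(p \/ (q /\ (r \/ (r -> p)))) = max(0.8, 0.05) = 0.8
(p -> r): 0.8 ≤ 0.9, so result = 1
(r \/ r) = max(0.9, 0.9) = 0.9
(p /\ (r \/ r)) = min(0.8, 0.9) = 0.8
((p -> r) /\ (p /\ (r \/ r))) = min(1, 0.8) = 0.8
((p \/ (q /\ (r \/ (r -> p)))) /\ ((p -> r) /\ (p /\ (r \/ r)))) = min(0.8, 0.8) = 0.8
(p /\ ((p \/ (q /\ (r \/ (r -> p)))) /\ ((p -> r) /\ (p /\ (r \/ r))))) = min(0.8, 0.8) = 0.8
~s: Gödel ¬ of 0.97 = 0 (operand ≠ 0)
~p: Gödel ¬ of 0.8 = 0 (operand ≠ 0)
(~s -> ~p): 0 ≤ 0, so result = 1
((p /\ ((p \/ (q /\ (r \/ (r -> p)))) /\ ((p -> r) /\ (p /\ (r \/ r))))) /\ (~s -> ~p)) = min(0.8, 1) = 0.8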